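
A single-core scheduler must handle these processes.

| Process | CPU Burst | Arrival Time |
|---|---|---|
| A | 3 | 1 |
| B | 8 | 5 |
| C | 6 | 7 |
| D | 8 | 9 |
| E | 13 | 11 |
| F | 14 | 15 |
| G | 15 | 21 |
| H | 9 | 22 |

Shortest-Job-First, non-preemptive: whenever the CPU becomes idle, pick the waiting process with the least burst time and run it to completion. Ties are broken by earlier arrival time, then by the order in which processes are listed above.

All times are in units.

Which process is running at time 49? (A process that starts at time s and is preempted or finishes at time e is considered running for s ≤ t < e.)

Gantt: | idle 0-1 | A 1-4 | idle 4-5 | B 5-13 | C 13-19 | D 19-27 | H 27-36 | E 36-49 | F 49-63 | G 63-78 |
Completion: A=4  B=13  C=19  D=27  E=49  F=63  G=78  H=36
Turnaround (C−A): A=3  B=8  C=12  D=18  E=38  F=48  G=57  H=14

F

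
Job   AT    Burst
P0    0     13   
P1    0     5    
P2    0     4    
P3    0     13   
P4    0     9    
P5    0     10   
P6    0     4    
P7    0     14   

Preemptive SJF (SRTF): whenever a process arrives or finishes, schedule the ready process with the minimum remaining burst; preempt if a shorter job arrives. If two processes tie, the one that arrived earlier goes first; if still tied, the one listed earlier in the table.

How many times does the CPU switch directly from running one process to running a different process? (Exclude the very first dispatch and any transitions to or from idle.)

Timeline: | P2 0-4 | P6 4-8 | P1 8-13 | P4 13-22 | P5 22-32 | P0 32-45 | P3 45-58 | P7 58-72 |
Completion: P0=45  P1=13  P2=4  P3=58  P4=22  P5=32  P6=8  P7=72

7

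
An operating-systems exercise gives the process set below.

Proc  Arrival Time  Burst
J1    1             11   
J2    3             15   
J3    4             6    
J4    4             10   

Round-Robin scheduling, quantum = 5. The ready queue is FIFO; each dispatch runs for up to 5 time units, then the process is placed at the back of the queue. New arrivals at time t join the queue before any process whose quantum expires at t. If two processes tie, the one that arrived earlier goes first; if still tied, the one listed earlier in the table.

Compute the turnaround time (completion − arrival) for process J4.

33

Timeline: | idle 0-1 | J1 1-6 | J2 6-11 | J3 11-16 | J4 16-21 | J1 21-26 | J2 26-31 | J3 31-32 | J4 32-37 | J1 37-38 | J2 38-43 |
Completion: J1=38  J2=43  J3=32  J4=37
Turnaround (C−A): J1=37  J2=40  J3=28  J4=33
Turnaround(J4) = completion − arrival = 37 − 4 = 33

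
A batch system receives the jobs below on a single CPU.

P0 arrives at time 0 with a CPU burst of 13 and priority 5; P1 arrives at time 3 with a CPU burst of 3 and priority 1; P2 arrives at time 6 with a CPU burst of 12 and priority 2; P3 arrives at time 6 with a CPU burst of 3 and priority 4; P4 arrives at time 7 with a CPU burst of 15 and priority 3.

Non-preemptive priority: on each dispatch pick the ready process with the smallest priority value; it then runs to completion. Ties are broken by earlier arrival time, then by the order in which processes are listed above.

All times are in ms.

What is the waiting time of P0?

0

Schedule: | P0 0-13 | P1 13-16 | P2 16-28 | P4 28-43 | P3 43-46 |
Completion: P0=13  P1=16  P2=28  P3=46  P4=43
Turnaround (C−A): P0=13  P1=13  P2=22  P3=40  P4=36
Waiting(P0) = turnaround − burst = 13 − 13 = 0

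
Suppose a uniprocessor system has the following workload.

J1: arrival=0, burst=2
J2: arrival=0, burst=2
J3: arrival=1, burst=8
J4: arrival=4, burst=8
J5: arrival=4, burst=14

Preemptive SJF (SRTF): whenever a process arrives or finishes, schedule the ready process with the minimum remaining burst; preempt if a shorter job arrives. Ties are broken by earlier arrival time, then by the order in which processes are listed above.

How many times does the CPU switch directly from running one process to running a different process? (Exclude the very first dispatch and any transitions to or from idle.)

Schedule: | J1 0-2 | J2 2-4 | J3 4-12 | J4 12-20 | J5 20-34 |
Completion: J1=2  J2=4  J3=12  J4=20  J5=34

4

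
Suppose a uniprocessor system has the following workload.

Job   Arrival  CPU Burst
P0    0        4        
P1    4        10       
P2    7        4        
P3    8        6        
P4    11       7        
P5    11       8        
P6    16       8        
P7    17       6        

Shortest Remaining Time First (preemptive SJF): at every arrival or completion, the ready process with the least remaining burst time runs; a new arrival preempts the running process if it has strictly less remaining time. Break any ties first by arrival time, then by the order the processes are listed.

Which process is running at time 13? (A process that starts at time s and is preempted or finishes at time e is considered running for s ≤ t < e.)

P3

Schedule: | P0 0-4 | P1 4-7 | P2 7-11 | P3 11-17 | P7 17-23 | P1 23-30 | P4 30-37 | P5 37-45 | P6 45-53 |
Completion: P0=4  P1=30  P2=11  P3=17  P4=37  P5=45  P6=53  P7=23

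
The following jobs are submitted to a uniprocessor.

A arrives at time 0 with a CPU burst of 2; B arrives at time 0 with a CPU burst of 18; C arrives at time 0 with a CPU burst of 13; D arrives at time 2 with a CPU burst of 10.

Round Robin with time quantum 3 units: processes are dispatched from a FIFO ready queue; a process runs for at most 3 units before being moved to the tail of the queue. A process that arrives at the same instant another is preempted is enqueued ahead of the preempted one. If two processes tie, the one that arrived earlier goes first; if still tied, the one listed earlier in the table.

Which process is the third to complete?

Gantt: | A 0-2 | B 2-5 | C 5-8 | D 8-11 | B 11-14 | C 14-17 | D 17-20 | B 20-23 | C 23-26 | D 26-29 | B 29-32 | C 32-35 | D 35-36 | B 36-39 | C 39-40 | B 40-43 |
Completion: A=2  B=43  C=40  D=36
Finish order: A → D → C → B

C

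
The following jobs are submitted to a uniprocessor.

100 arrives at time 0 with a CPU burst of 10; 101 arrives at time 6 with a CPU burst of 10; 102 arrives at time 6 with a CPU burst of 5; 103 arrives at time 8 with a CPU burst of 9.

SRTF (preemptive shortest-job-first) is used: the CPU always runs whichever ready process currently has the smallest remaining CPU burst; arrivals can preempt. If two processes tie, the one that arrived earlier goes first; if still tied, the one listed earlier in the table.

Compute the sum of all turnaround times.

63

Schedule: | 100 0-10 | 102 10-15 | 103 15-24 | 101 24-34 |
Completion: 100=10  101=34  102=15  103=24
Turnaround (C−A): 100=10  101=28  102=9  103=16
Turnaround = completion − arrival: 100=10, 101=28, 102=9, 103=16
Total turnaround = 10 + 28 + 9 + 16 = 63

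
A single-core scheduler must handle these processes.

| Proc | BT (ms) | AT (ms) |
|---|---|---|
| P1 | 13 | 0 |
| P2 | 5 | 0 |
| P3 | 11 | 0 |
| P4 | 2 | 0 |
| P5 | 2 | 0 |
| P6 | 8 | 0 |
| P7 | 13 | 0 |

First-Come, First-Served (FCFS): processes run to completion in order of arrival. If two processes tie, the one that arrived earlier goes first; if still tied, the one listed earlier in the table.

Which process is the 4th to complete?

Schedule: | P1 0-13 | P2 13-18 | P3 18-29 | P4 29-31 | P5 31-33 | P6 33-41 | P7 41-54 |
Completion: P1=13  P2=18  P3=29  P4=31  P5=33  P6=41  P7=54
Turnaround (C−A): P1=13  P2=18  P3=29  P4=31  P5=33  P6=41  P7=54
Finish order: P1 → P2 → P3 → P4 → P5 → P6 → P7

P4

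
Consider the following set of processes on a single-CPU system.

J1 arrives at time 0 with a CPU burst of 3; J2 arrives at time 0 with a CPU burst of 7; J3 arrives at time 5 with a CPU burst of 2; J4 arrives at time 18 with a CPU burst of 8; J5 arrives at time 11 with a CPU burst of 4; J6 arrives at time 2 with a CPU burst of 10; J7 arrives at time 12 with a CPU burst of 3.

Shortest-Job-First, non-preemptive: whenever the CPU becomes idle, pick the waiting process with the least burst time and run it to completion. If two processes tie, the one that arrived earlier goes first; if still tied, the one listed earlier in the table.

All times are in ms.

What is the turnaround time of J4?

Timeline: | J1 0-3 | J2 3-10 | J3 10-12 | J7 12-15 | J5 15-19 | J4 19-27 | J6 27-37 |
Completion: J1=3  J2=10  J3=12  J4=27  J5=19  J6=37  J7=15
Turnaround (C−A): J1=3  J2=10  J3=7  J4=9  J5=8  J6=35  J7=3
Turnaround(J4) = completion − arrival = 27 − 18 = 9

9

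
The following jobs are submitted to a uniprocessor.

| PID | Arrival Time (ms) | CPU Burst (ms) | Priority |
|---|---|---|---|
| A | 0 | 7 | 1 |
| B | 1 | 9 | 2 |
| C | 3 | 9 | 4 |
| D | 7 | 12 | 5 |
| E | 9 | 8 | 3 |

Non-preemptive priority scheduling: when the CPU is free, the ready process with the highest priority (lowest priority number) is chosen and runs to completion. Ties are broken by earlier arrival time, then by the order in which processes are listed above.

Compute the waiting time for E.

7

Timeline: | A 0-7 | B 7-16 | E 16-24 | C 24-33 | D 33-45 |
Completion: A=7  B=16  C=33  D=45  E=24
Waiting(E) = turnaround − burst = 15 − 8 = 7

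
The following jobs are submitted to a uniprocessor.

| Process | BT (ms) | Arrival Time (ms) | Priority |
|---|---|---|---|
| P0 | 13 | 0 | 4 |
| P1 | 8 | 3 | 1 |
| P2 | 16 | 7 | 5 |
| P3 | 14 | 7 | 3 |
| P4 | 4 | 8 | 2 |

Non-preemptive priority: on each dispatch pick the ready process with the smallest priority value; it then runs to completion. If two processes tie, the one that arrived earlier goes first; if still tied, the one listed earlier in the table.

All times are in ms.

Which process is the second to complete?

P1

Schedule: | P0 0-13 | P1 13-21 | P4 21-25 | P3 25-39 | P2 39-55 |
Completion: P0=13  P1=21  P2=55  P3=39  P4=25
Finish order: P0 → P1 → P4 → P3 → P2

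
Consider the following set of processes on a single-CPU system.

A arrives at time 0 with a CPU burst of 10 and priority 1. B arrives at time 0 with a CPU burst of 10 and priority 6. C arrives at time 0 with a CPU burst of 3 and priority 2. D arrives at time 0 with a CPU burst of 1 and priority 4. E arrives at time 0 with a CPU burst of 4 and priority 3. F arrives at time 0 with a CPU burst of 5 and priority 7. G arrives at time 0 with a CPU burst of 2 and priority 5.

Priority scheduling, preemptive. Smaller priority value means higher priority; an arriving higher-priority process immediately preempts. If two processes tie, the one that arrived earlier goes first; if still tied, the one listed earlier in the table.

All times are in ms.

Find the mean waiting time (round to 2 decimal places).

Schedule: | A 0-10 | C 10-13 | E 13-17 | D 17-18 | G 18-20 | B 20-30 | F 30-35 |
Completion: A=10  B=30  C=13  D=18  E=17  F=35  G=20
Turnaround (C−A): A=10  B=30  C=13  D=18  E=17  F=35  G=20
Waiting times: A=0, B=20, C=10, D=17, E=13, F=30, G=18
Average waiting = (0+20+10+17+13+30+18) / 7 = 108/7 = 15.43

15.43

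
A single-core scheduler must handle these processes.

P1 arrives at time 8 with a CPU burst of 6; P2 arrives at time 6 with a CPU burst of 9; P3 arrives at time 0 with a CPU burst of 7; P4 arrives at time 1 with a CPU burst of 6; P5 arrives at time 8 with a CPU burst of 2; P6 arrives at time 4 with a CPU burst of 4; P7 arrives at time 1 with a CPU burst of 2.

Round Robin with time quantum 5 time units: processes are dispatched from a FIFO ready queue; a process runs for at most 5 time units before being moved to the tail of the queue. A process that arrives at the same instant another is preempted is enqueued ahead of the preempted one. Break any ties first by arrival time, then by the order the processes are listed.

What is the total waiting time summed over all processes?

Schedule: | P3 0-5 | P4 5-10 | P7 10-12 | P6 12-16 | P3 16-18 | P2 18-23 | P1 23-28 | P5 28-30 | P4 30-31 | P2 31-35 | P1 35-36 |
Completion: P1=36  P2=35  P3=18  P4=31  P5=30  P6=16  P7=12
Waiting = turnaround − burst: P1=22, P2=20, P3=11, P4=24, P5=20, P6=8, P7=9
Total waiting = 22 + 20 + 11 + 24 + 20 + 8 + 9 = 114

114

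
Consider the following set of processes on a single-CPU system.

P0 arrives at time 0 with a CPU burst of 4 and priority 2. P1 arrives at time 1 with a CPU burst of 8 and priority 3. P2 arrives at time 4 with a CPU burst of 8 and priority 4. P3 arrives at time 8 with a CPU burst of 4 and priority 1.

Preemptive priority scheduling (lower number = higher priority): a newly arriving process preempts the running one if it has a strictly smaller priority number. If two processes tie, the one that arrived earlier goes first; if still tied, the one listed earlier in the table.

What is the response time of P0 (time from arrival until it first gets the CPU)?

Timeline: | P0 0-4 | P1 4-8 | P3 8-12 | P1 12-16 | P2 16-24 |
Completion: P0=4  P1=16  P2=24  P3=12
Turnaround (C−A): P0=4  P1=15  P2=20  P3=4
Response(P0) = first start − arrival = 0 − 0 = 0

0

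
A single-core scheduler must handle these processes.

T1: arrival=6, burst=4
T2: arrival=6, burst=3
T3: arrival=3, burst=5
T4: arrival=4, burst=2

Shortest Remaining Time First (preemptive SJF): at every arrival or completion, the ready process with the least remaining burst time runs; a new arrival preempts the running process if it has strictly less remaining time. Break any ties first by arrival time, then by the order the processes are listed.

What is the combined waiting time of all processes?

Timeline: | idle 0-3 | T3 3-4 | T4 4-6 | T2 6-9 | T3 9-13 | T1 13-17 |
Completion: T1=17  T2=9  T3=13  T4=6
Turnaround (C−A): T1=11  T2=3  T3=10  T4=2
Waiting = turnaround − burst: T1=7, T2=0, T3=5, T4=0
Total waiting = 7 + 0 + 5 + 0 = 12

12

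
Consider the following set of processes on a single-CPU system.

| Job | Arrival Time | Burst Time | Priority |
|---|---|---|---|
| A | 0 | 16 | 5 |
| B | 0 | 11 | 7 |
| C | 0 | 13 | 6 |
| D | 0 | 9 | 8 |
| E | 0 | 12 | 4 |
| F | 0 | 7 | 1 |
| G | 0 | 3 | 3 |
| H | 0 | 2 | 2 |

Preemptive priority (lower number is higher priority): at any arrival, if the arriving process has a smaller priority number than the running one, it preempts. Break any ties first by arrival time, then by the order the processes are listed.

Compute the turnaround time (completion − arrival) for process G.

Gantt: | F 0-7 | H 7-9 | G 9-12 | E 12-24 | A 24-40 | C 40-53 | B 53-64 | D 64-73 |
Completion: A=40  B=64  C=53  D=73  E=24  F=7  G=12  H=9
Turnaround (C−A): A=40  B=64  C=53  D=73  E=24  F=7  G=12  H=9
Turnaround(G) = completion − arrival = 12 − 0 = 12

12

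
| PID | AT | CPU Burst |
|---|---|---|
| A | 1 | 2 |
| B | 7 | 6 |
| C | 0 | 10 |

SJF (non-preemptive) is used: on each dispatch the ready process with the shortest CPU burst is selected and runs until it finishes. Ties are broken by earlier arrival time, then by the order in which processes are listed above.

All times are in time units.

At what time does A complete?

12

Timeline: | C 0-10 | A 10-12 | B 12-18 |
Completion: A=12  B=18  C=10
Turnaround (C−A): A=11  B=11  C=10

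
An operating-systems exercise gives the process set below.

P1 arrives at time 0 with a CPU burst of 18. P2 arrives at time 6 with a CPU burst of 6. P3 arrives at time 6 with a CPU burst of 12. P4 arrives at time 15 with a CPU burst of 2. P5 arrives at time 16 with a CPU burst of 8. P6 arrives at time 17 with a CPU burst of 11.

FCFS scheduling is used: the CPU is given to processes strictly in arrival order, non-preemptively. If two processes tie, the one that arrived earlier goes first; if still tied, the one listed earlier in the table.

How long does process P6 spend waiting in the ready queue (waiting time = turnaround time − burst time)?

Schedule: | P1 0-18 | P2 18-24 | P3 24-36 | P4 36-38 | P5 38-46 | P6 46-57 |
Completion: P1=18  P2=24  P3=36  P4=38  P5=46  P6=57
Waiting(P6) = turnaround − burst = 40 − 11 = 29

29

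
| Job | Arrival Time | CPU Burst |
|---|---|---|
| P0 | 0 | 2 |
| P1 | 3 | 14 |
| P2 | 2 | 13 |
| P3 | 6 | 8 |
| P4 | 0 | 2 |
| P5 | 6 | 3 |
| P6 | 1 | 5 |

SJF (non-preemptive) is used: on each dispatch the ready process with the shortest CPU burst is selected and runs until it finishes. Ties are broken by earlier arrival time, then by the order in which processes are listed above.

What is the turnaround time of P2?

31

Timeline: | P0 0-2 | P4 2-4 | P6 4-9 | P5 9-12 | P3 12-20 | P2 20-33 | P1 33-47 |
Completion: P0=2  P1=47  P2=33  P3=20  P4=4  P5=12  P6=9
Turnaround (C−A): P0=2  P1=44  P2=31  P3=14  P4=4  P5=6  P6=8
Turnaround(P2) = completion − arrival = 33 − 2 = 31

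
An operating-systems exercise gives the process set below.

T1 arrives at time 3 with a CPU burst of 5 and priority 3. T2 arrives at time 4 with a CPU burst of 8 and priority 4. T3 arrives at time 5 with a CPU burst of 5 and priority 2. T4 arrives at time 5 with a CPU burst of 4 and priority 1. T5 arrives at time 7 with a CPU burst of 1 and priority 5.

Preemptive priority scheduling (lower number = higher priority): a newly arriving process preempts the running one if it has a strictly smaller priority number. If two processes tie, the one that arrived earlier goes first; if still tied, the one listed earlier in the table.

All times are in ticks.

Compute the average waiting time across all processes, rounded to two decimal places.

Gantt: | idle 0-3 | T1 3-5 | T4 5-9 | T3 9-14 | T1 14-17 | T2 17-25 | T5 25-26 |
Completion: T1=17  T2=25  T3=14  T4=9  T5=26
Turnaround (C−A): T1=14  T2=21  T3=9  T4=4  T5=19
Waiting times: T1=9, T2=13, T3=4, T4=0, T5=18
Average waiting = (9+13+4+0+18) / 5 = 44/5 = 8.80

8.80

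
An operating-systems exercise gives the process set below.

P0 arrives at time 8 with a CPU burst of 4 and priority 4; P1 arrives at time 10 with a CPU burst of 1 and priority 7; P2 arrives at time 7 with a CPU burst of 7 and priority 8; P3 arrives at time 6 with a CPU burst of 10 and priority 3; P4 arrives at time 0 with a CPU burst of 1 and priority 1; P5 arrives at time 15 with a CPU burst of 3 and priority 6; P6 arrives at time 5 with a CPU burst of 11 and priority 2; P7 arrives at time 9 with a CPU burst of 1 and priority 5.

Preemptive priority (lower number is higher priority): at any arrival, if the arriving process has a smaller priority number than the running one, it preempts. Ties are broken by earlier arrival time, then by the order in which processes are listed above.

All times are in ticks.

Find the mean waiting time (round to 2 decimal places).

Gantt: | P4 0-1 | idle 1-5 | P6 5-16 | P3 16-26 | P0 26-30 | P7 30-31 | P5 31-34 | P1 34-35 | P2 35-42 |
Completion: P0=30  P1=35  P2=42  P3=26  P4=1  P5=34  P6=16  P7=31
Waiting times: P0=18, P1=24, P2=28, P3=10, P4=0, P5=16, P6=0, P7=21
Average waiting = (18+24+28+10+0+16+0+21) / 8 = 117/8 = 14.63

14.63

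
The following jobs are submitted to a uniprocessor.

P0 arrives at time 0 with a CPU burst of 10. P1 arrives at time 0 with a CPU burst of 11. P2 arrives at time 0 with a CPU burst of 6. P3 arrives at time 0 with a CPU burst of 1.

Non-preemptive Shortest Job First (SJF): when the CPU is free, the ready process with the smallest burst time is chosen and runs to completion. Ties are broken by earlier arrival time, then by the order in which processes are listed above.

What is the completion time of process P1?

Gantt: | P3 0-1 | P2 1-7 | P0 7-17 | P1 17-28 |
Completion: P0=17  P1=28  P2=7  P3=1
Turnaround (C−A): P0=17  P1=28  P2=7  P3=1

28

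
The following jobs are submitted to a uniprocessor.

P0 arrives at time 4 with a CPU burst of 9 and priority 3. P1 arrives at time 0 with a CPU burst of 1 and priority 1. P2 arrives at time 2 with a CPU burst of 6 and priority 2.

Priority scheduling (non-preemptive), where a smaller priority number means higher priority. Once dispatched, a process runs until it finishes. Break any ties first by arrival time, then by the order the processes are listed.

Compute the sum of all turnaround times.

20

Schedule: | P1 0-1 | idle 1-2 | P2 2-8 | P0 8-17 |
Completion: P0=17  P1=1  P2=8
Turnaround (C−A): P0=13  P1=1  P2=6
Turnaround = completion − arrival: P0=13, P1=1, P2=6
Total turnaround = 13 + 1 + 6 = 20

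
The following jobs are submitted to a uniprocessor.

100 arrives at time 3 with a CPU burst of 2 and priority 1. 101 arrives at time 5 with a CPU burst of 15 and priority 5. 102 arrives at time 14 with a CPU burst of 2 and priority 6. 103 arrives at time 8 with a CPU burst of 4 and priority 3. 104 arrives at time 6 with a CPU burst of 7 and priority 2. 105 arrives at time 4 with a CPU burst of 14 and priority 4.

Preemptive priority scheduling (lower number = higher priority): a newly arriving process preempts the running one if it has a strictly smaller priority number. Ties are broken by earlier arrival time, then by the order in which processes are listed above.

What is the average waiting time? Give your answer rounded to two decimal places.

12.17

Timeline: | idle 0-3 | 100 3-5 | 105 5-6 | 104 6-13 | 103 13-17 | 105 17-30 | 101 30-45 | 102 45-47 |
Completion: 100=5  101=45  102=47  103=17  104=13  105=30
Waiting times: 100=0, 101=25, 102=31, 103=5, 104=0, 105=12
Average waiting = (0+25+31+5+0+12) / 6 = 73/6 = 12.17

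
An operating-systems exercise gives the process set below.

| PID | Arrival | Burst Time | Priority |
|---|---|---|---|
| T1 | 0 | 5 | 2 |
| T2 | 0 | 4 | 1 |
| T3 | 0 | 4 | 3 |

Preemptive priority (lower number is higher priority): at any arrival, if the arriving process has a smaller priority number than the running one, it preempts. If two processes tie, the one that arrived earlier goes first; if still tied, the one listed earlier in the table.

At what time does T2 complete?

4

Timeline: | T2 0-4 | T1 4-9 | T3 9-13 |
Completion: T1=9  T2=4  T3=13
Turnaround (C−A): T1=9  T2=4  T3=13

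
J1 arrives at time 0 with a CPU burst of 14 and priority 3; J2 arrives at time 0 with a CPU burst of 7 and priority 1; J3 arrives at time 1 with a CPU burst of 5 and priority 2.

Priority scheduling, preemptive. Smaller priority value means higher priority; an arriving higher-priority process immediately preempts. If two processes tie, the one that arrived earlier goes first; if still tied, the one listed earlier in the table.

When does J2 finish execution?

7

Gantt: | J2 0-7 | J3 7-12 | J1 12-26 |
Completion: J1=26  J2=7  J3=12
Turnaround (C−A): J1=26  J2=7  J3=11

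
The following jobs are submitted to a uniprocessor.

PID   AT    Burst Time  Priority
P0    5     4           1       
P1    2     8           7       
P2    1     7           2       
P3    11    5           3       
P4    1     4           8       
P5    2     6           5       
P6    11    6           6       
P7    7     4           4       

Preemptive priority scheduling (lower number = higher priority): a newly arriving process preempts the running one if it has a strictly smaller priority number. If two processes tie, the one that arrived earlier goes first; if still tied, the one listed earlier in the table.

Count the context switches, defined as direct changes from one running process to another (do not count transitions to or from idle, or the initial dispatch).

8

Gantt: | idle 0-1 | P2 1-5 | P0 5-9 | P2 9-12 | P3 12-17 | P7 17-21 | P5 21-27 | P6 27-33 | P1 33-41 | P4 41-45 |
Completion: P0=9  P1=41  P2=12  P3=17  P4=45  P5=27  P6=33  P7=21
Turnaround (C−A): P0=4  P1=39  P2=11  P3=6  P4=44  P5=25  P6=22  P7=14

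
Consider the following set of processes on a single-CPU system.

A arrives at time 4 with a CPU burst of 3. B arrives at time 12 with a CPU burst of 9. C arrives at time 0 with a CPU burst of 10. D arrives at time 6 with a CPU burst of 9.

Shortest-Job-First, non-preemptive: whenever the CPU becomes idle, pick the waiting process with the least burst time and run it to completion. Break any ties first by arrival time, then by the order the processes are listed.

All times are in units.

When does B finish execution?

31

Schedule: | C 0-10 | A 10-13 | D 13-22 | B 22-31 |
Completion: A=13  B=31  C=10  D=22
Turnaround (C−A): A=9  B=19  C=10  D=16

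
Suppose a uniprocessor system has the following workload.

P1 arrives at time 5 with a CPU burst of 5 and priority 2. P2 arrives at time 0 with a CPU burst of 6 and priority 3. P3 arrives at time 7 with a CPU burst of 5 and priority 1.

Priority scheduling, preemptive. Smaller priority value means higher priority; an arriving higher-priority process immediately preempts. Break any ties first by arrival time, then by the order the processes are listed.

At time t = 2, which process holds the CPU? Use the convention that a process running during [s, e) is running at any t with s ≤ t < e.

Schedule: | P2 0-5 | P1 5-7 | P3 7-12 | P1 12-15 | P2 15-16 |
Completion: P1=15  P2=16  P3=12
Turnaround (C−A): P1=10  P2=16  P3=5

P2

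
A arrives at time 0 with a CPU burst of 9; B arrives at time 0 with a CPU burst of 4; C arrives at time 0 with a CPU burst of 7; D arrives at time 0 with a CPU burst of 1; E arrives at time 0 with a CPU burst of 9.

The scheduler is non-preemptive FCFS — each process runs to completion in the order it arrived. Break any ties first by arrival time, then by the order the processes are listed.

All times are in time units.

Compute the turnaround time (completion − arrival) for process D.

21

Schedule: | A 0-9 | B 9-13 | C 13-20 | D 20-21 | E 21-30 |
Completion: A=9  B=13  C=20  D=21  E=30
Turnaround (C−A): A=9  B=13  C=20  D=21  E=30
Turnaround(D) = completion − arrival = 21 − 0 = 21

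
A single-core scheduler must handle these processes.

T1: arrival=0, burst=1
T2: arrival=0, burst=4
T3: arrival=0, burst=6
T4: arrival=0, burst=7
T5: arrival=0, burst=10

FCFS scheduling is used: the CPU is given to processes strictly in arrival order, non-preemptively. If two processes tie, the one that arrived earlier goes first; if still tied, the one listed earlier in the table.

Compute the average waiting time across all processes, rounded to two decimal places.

Timeline: | T1 0-1 | T2 1-5 | T3 5-11 | T4 11-18 | T5 18-28 |
Completion: T1=1  T2=5  T3=11  T4=18  T5=28
Turnaround (C−A): T1=1  T2=5  T3=11  T4=18  T5=28
Waiting times: T1=0, T2=1, T3=5, T4=11, T5=18
Average waiting = (0+1+5+11+18) / 5 = 35/5 = 7.00

7.00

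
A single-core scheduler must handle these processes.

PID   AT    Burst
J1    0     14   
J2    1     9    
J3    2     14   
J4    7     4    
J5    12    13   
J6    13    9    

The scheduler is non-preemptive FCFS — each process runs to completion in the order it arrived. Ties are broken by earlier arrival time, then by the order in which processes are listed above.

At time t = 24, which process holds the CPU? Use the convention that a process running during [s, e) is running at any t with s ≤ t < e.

Gantt: | J1 0-14 | J2 14-23 | J3 23-37 | J4 37-41 | J5 41-54 | J6 54-63 |
Completion: J1=14  J2=23  J3=37  J4=41  J5=54  J6=63
Turnaround (C−A): J1=14  J2=22  J3=35  J4=34  J5=42  J6=50

J3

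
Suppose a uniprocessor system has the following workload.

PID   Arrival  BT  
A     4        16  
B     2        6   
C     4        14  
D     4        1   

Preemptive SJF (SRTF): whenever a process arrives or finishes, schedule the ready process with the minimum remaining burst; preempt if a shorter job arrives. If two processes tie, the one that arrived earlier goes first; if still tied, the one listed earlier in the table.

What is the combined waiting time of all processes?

25

Schedule: | idle 0-2 | B 2-4 | D 4-5 | B 5-9 | C 9-23 | A 23-39 |
Completion: A=39  B=9  C=23  D=5
Waiting = turnaround − burst: A=19, B=1, C=5, D=0
Total waiting = 19 + 1 + 5 + 0 = 25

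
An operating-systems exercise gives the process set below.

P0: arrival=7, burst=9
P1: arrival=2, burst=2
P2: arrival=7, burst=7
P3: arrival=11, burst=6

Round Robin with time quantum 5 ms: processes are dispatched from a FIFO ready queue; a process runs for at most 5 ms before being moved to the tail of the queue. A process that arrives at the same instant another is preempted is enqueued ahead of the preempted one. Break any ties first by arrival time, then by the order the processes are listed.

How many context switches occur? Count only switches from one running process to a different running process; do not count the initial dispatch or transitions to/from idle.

5

Gantt: | idle 0-2 | P1 2-4 | idle 4-7 | P0 7-12 | P2 12-17 | P3 17-22 | P0 22-26 | P2 26-28 | P3 28-29 |
Completion: P0=26  P1=4  P2=28  P3=29
Turnaround (C−A): P0=19  P1=2  P2=21  P3=18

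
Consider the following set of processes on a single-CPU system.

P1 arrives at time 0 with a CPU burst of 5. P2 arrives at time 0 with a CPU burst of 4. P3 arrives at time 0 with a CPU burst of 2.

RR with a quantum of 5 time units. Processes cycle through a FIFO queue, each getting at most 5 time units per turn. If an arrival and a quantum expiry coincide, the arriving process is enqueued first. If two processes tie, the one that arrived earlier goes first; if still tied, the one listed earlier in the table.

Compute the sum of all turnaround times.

Schedule: | P1 0-5 | P2 5-9 | P3 9-11 |
Completion: P1=5  P2=9  P3=11
Turnaround = completion − arrival: P1=5, P2=9, P3=11
Total turnaround = 5 + 9 + 11 = 25

25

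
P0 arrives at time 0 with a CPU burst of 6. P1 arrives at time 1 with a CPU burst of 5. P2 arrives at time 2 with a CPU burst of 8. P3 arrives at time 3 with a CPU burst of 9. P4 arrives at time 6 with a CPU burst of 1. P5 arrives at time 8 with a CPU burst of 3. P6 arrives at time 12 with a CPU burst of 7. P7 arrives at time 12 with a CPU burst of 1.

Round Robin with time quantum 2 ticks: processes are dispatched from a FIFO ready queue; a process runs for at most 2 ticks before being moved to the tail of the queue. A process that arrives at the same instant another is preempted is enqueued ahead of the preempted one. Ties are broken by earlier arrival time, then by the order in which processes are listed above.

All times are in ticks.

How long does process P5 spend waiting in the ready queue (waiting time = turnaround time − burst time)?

Gantt: | P0 0-2 | P1 2-4 | P2 4-6 | P0 6-8 | P3 8-10 | P1 10-12 | P4 12-13 | P2 13-15 | P5 15-17 | P0 17-19 | P3 19-21 | P6 21-23 | P7 23-24 | P1 24-25 | P2 25-27 | P5 27-28 | P3 28-30 | P6 30-32 | P2 32-34 | P3 34-36 | P6 36-38 | P3 38-39 | P6 39-40 |
Completion: P0=19  P1=25  P2=34  P3=39  P4=13  P5=28  P6=40  P7=24
Turnaround (C−A): P0=19  P1=24  P2=32  P3=36  P4=7  P5=20  P6=28  P7=12
Waiting(P5) = turnaround − burst = 20 − 3 = 17

17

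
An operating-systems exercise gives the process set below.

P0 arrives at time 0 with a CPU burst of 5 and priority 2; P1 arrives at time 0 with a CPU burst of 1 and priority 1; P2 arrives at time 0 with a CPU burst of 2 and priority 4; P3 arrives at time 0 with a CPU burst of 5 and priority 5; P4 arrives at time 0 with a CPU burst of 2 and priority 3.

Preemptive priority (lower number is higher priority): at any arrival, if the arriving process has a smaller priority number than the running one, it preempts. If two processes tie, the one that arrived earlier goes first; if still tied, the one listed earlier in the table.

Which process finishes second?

P0

Timeline: | P1 0-1 | P0 1-6 | P4 6-8 | P2 8-10 | P3 10-15 |
Completion: P0=6  P1=1  P2=10  P3=15  P4=8
Finish order: P1 → P0 → P4 → P2 → P3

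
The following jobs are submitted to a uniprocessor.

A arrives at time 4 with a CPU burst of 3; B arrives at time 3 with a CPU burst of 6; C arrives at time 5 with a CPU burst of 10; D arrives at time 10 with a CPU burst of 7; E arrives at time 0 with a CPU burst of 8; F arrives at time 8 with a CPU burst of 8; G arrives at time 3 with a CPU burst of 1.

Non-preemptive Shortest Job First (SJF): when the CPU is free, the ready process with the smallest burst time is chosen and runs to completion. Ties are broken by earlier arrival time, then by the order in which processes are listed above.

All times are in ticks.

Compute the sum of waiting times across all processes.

Timeline: | E 0-8 | G 8-9 | A 9-12 | B 12-18 | D 18-25 | F 25-33 | C 33-43 |
Completion: A=12  B=18  C=43  D=25  E=8  F=33  G=9
Turnaround (C−A): A=8  B=15  C=38  D=15  E=8  F=25  G=6
Waiting = turnaround − burst: A=5, B=9, C=28, D=8, E=0, F=17, G=5
Total waiting = 5 + 9 + 28 + 8 + 0 + 17 + 5 = 72

72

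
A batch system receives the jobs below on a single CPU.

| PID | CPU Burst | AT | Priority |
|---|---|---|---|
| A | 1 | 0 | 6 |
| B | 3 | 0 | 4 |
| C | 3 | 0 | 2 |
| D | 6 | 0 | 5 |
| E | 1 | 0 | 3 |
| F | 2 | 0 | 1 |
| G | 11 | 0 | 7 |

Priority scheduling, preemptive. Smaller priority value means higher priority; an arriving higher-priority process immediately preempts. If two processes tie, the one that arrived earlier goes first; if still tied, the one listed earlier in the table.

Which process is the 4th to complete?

Gantt: | F 0-2 | C 2-5 | E 5-6 | B 6-9 | D 9-15 | A 15-16 | G 16-27 |
Completion: A=16  B=9  C=5  D=15  E=6  F=2  G=27
Finish order: F → C → E → B → D → A → G

B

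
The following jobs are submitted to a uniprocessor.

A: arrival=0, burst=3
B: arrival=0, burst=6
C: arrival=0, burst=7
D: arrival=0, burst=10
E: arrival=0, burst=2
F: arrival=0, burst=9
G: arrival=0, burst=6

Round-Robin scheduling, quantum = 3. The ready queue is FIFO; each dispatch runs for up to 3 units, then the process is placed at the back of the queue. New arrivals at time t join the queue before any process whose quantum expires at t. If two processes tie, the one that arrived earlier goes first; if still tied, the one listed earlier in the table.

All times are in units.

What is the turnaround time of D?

Schedule: | A 0-3 | B 3-6 | C 6-9 | D 9-12 | E 12-14 | F 14-17 | G 17-20 | B 20-23 | C 23-26 | D 26-29 | F 29-32 | G 32-35 | C 35-36 | D 36-39 | F 39-42 | D 42-43 |
Completion: A=3  B=23  C=36  D=43  E=14  F=42  G=35
Turnaround(D) = completion − arrival = 43 − 0 = 43

43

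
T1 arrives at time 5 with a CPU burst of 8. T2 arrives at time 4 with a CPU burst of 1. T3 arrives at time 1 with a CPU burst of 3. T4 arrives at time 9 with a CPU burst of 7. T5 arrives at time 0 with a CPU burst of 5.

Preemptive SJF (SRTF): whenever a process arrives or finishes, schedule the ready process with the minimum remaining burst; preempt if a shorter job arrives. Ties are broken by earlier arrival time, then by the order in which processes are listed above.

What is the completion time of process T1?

Schedule: | T5 0-1 | T3 1-4 | T2 4-5 | T5 5-9 | T4 9-16 | T1 16-24 |
Completion: T1=24  T2=5  T3=4  T4=16  T5=9
Turnaround (C−A): T1=19  T2=1  T3=3  T4=7  T5=9

24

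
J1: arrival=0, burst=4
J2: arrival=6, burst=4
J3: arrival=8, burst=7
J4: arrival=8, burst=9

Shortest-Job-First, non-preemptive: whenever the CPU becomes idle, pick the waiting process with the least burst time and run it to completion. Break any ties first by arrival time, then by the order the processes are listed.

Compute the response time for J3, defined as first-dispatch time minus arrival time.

2

Timeline: | J1 0-4 | idle 4-6 | J2 6-10 | J3 10-17 | J4 17-26 |
Completion: J1=4  J2=10  J3=17  J4=26
Turnaround (C−A): J1=4  J2=4  J3=9  J4=18
Response(J3) = first start − arrival = 10 − 8 = 2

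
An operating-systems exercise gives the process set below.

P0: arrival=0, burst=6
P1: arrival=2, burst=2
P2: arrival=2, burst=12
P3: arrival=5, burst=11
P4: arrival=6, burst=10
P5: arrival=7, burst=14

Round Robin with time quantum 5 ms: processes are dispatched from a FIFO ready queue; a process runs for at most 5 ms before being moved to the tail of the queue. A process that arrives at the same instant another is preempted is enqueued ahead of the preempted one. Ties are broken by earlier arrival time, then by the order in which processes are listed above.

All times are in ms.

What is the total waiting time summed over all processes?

Timeline: | P0 0-5 | P1 5-7 | P2 7-12 | P3 12-17 | P0 17-18 | P4 18-23 | P5 23-28 | P2 28-33 | P3 33-38 | P4 38-43 | P5 43-48 | P2 48-50 | P3 50-51 | P5 51-55 |
Completion: P0=18  P1=7  P2=50  P3=51  P4=43  P5=55
Turnaround (C−A): P0=18  P1=5  P2=48  P3=46  P4=37  P5=48
Waiting = turnaround − burst: P0=12, P1=3, P2=36, P3=35, P4=27, P5=34
Total waiting = 12 + 3 + 36 + 35 + 27 + 34 = 147

147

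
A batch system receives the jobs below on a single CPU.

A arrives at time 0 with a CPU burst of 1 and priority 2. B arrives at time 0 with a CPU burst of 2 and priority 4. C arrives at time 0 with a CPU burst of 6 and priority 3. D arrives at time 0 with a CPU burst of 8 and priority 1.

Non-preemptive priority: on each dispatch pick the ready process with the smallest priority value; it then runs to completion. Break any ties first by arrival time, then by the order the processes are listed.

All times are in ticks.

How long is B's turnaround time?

17

Gantt: | D 0-8 | A 8-9 | C 9-15 | B 15-17 |
Completion: A=9  B=17  C=15  D=8
Turnaround (C−A): A=9  B=17  C=15  D=8
Turnaround(B) = completion − arrival = 17 − 0 = 17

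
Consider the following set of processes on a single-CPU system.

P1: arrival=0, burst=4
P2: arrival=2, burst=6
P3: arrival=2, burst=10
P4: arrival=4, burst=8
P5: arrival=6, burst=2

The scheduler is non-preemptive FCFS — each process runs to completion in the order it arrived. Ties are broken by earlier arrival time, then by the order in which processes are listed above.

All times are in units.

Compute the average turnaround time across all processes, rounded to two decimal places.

Gantt: | P1 0-4 | P2 4-10 | P3 10-20 | P4 20-28 | P5 28-30 |
Completion: P1=4  P2=10  P3=20  P4=28  P5=30
Turnaround (C−A): P1=4  P2=8  P3=18  P4=24  P5=24
Turnaround times: P1=4, P2=8, P3=18, P4=24, P5=24
Average turnaround = (4+8+18+24+24) / 5 = 78/5 = 15.60

15.60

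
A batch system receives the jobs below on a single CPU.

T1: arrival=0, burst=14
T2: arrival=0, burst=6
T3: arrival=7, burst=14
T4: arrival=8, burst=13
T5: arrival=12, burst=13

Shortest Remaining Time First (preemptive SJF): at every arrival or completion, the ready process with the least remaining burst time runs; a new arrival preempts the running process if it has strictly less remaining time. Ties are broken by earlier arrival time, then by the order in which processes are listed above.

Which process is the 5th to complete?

T3

Gantt: | T2 0-6 | T1 6-20 | T4 20-33 | T5 33-46 | T3 46-60 |
Completion: T1=20  T2=6  T3=60  T4=33  T5=46
Turnaround (C−A): T1=20  T2=6  T3=53  T4=25  T5=34
Finish order: T2 → T1 → T4 → T5 → T3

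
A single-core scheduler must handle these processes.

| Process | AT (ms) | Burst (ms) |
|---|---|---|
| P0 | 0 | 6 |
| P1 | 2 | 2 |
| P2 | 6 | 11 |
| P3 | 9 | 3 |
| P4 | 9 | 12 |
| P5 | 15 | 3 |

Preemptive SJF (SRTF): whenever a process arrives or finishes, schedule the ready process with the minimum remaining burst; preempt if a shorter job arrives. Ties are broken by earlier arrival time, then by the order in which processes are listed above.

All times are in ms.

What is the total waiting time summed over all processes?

26

Gantt: | P0 0-2 | P1 2-4 | P0 4-8 | P2 8-9 | P3 9-12 | P2 12-15 | P5 15-18 | P2 18-25 | P4 25-37 |
Completion: P0=8  P1=4  P2=25  P3=12  P4=37  P5=18
Turnaround (C−A): P0=8  P1=2  P2=19  P3=3  P4=28  P5=3
Waiting = turnaround − burst: P0=2, P1=0, P2=8, P3=0, P4=16, P5=0
Total waiting = 2 + 0 + 8 + 0 + 16 + 0 = 26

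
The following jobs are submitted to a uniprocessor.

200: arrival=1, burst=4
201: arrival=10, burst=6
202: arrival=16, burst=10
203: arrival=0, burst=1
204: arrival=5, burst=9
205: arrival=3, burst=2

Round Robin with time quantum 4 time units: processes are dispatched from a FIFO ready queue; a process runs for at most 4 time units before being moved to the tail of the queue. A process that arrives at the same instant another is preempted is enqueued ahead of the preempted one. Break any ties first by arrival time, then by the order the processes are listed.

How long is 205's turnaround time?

Gantt: | 203 0-1 | 200 1-5 | 205 5-7 | 204 7-11 | 201 11-15 | 204 15-19 | 201 19-21 | 202 21-25 | 204 25-26 | 202 26-32 |
Completion: 200=5  201=21  202=32  203=1  204=26  205=7
Turnaround (C−A): 200=4  201=11  202=16  203=1  204=21  205=4
Turnaround(205) = completion − arrival = 7 − 3 = 4

4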